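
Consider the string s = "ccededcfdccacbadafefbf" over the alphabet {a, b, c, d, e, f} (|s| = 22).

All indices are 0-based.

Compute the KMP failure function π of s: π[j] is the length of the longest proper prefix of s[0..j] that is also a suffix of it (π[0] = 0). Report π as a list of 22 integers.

π[0] = 0
j=1 s[j]='c': π[1]=1 (border 'c')
j=2 s[j]='e': k: 1→0; π[2]=0 (border '')
j=3 s[j]='d': π[3]=0 (border '')
j=4 s[j]='e': π[4]=0 (border '')
j=5 s[j]='d': π[5]=0 (border '')
j=6 s[j]='c': π[6]=1 (border 'c')
j=7 s[j]='f': k: 1→0; π[7]=0 (border '')
j=8 s[j]='d': π[8]=0 (border '')
j=9 s[j]='c': π[9]=1 (border 'c')
j=10 s[j]='c': π[10]=2 (border 'cc')
j=11 s[j]='a': k: 2→1→0; π[11]=0 (border '')
j=12 s[j]='c': π[12]=1 (border 'c')
j=13 s[j]='b': k: 1→0; π[13]=0 (border '')
j=14 s[j]='a': π[14]=0 (border '')
j=15 s[j]='d': π[15]=0 (border '')
j=16 s[j]='a': π[16]=0 (border '')
j=17 s[j]='f': π[17]=0 (border '')
j=18 s[j]='e': π[18]=0 (border '')
j=19 s[j]='f': π[19]=0 (border '')
j=20 s[j]='b': π[20]=0 (border '')
j=21 s[j]='f': π[21]=0 (border '')

[0, 1, 0, 0, 0, 0, 1, 0, 0, 1, 2, 0, 1, 0, 0, 0, 0, 0, 0, 0, 0, 0]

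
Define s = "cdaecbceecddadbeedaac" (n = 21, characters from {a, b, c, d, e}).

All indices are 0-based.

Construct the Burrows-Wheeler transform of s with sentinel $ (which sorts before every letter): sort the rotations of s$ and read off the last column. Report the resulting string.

rank  rotation                last
    0  $cdaecbceecddadbeedaac  c
    1  aac$cdaecbceecddadbeed  d
    2  ac$cdaecbceecddadbeeda  a
    3  adbeedaac$cdaecbceecdd  d
    4  aecbceecddadbeedaac$cd  d
    5  bceecddadbeedaac$cdaec  c
    6  beedaac$cdaecbceecddad  d
    7  c$cdaecbceecddadbeedaa  a
    8  cbceecddadbeedaac$cdae  e
    9  cdaecbceecddadbeedaac$  $
   10  cddadbeedaac$cdaecbcee  e
   11  ceecddadbeedaac$cdaecb  b
   12  daac$cdaecbceecddadbee  e
   13  dadbeedaac$cdaecbceecd  d
   14  daecbceecddadbeedaac$c  c
   15  dbeedaac$cdaecbceecdda  a
   16  ddadbeedaac$cdaecbceec  c
   17  ecbceecddadbeedaac$cda  a
   18  ecddadbeedaac$cdaecbce  e
   19  edaac$cdaecbceecddadbe  e
   20  eecddadbeedaac$cdaecbc  c
   21  eedaac$cdaecbceecddadb  b

cdaddcdae$ebedcacaeecb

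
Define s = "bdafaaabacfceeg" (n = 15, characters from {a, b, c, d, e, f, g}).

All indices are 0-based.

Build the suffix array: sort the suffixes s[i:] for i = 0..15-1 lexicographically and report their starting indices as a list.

rank→(start, suffix):
  0 → (4, 'aaabacfceeg')
  1 → (5, 'aabacfceeg')
  2 → (6, 'abacfceeg')
  3 → (8, 'acfceeg')
  4 → (2, 'afaaabacfceeg')
  5 → (7, 'bacfceeg')
  6 → (0, 'bdafaaabacfceeg')
  7 → (11, 'ceeg')
  8 → (9, 'cfceeg')
  9 → (1, 'dafaaabacfceeg')
  10 → (12, 'eeg')
  11 → (13, 'eg')
  12 → (3, 'faaabacfceeg')
  13 → (10, 'fceeg')
  14 → (14, 'g')

[4, 5, 6, 8, 2, 7, 0, 11, 9, 1, 12, 13, 3, 10, 14]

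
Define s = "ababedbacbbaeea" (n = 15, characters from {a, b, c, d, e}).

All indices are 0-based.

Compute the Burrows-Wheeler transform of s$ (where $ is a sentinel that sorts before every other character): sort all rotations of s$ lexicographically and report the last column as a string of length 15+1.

rank  rotation          last
    0  $ababedbacbbaeea  a
    1  a$ababedbacbbaee  e
    2  ababedbacbbaeea$  $
    3  abedbacbbaeea$ab  b
    4  acbbaeea$ababedb  b
    5  aeea$ababedbacbb  b
    6  babedbacbbaeea$a  a
    7  bacbbaeea$ababed  d
    8  baeea$ababedbacb  b
    9  bbaeea$ababedbac  c
   10  bedbacbbaeea$aba  a
   11  cbbaeea$ababedba  a
   12  dbacbbaeea$ababe  e
   13  ea$ababedbacbbae  e
   14  edbacbbaeea$abab  b
   15  eea$ababedbacbba  a

ae$bbbadbcaaeeba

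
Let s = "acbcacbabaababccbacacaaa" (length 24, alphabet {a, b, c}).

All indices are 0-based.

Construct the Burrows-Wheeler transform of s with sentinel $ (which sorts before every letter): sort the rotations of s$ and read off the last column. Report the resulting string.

rank  rotation                   last
    0  $acbcacbabaababccbacacaaa  a
    1  a$acbcacbabaababccbacacaa  a
    2  aa$acbcacbabaababccbacaca  a
    3  aaa$acbcacbabaababccbacac  c
    4  aababccbacacaaa$acbcacbab  b
    5  abaababccbacacaaa$acbcacb  b
    6  ababccbacacaaa$acbcacbaba  a
    7  abccbacacaaa$acbcacbabaab  b
    8  acaaa$acbcacbabaababccbac  c
    9  acacaaa$acbcacbabaababccb  b
   10  acbabaababccbacacaaa$acbc  c
   11  acbcacbabaababccbacacaaa$  $
   12  baababccbacacaaa$acbcacba  a
   13  babaababccbacacaaa$acbcac  c
   14  babccbacacaaa$acbcacbabaa  a
   15  bacacaaa$acbcacbabaababcc  c
   16  bcacbabaababccbacacaaa$ac  c
   17  bccbacacaaa$acbcacbabaaba  a
   18  caaa$acbcacbabaababccbaca  a
   19  cacaaa$acbcacbabaababccba  a
   20  cacbabaababccbacacaaa$acb  b
   21  cbabaababccbacacaaa$acbca  a
   22  cbacacaaa$acbcacbabaababc  c
   23  cbcacbabaababccbacacaaa$a  a
   24  ccbacacaaa$acbcacbabaabab  b

aaacbbabcbc$acaccaaabacab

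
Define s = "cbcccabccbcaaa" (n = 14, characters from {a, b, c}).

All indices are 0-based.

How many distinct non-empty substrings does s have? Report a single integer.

85

rank→(start, suffix):
  0 → (13, 'a')
  1 → (12, 'aa')
  2 → (11, 'aaa')
  3 → (5, 'abccbcaaa')
  4 → (9, 'bcaaa')
  5 → (6, 'bccbcaaa')
  6 → (1, 'bcccabccbcaaa')
  7 → (10, 'caaa')
  8 → (4, 'cabccbcaaa')
  9 → (8, 'cbcaaa')
  10 → (0, 'cbcccabccbcaaa')
  11 → (3, 'ccabccbcaaa')
  12 → (7, 'ccbcaaa')
  13 → (2, 'cccabccbcaaa')

SA = [13, 12, 11, 5, 9, 6, 1, 10, 4, 8, 0, 3, 7, 2]
[i] adj suffixes → lcp
  [1] 13/12 → 1 ('a')
  [2] 12/11 → 2 ('aa')
  [3] 11/5 → 1 ('a')
  [4] 5/9 → 0 ('')
  [5] 9/6 → 2 ('bc')
  [6] 6/1 → 3 ('bcc')
  [7] 1/10 → 0 ('')
  [8] 10/4 → 2 ('ca')
  [9] 4/8 → 1 ('c')
  [10] 8/0 → 3 ('cbc')
  [11] 0/3 → 1 ('c')
  [12] 3/7 → 2 ('cc')
  [13] 7/2 → 2 ('cc')

n(n+1)/2 = 14·15/2 = 105
Σ LCP = 0 + 1 + 2 + 1 + 0 + 2 + 3 + 0 + 2 + 1 + 3 + 1 + 2 + 2 = 20
distinct = 105 − 20 = 85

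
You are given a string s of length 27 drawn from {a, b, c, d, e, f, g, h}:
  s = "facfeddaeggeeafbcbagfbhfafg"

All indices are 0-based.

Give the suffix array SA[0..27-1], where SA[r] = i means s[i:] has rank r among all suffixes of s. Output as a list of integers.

sorted suffixes:
  #0 SA[0]=1  'acfeddaeggeeafbcbagfbhfafg'
  #1 SA[1]=7  'aeggeeafbcbagfbhfafg'
  #2 SA[2]=13  'afbcbagfbhfafg'
  #3 SA[3]=24  'afg'
  #4 SA[4]=18  'agfbhfafg'
  #5 SA[5]=17  'bagfbhfafg'
  #6 SA[6]=15  'bcbagfbhfafg'
  #7 SA[7]=21  'bhfafg'
  #8 SA[8]=16  'cbagfbhfafg'
  #9 SA[9]=2  'cfeddaeggeeafbcbagfbhfafg'
  #10 SA[10]=6  'daeggeeafbcbagfbhfafg'
  #11 SA[11]=5  'ddaeggeeafbcbagfbhfafg'
  #12 SA[12]=12  'eafbcbagfbhfafg'
  #13 SA[13]=4  'eddaeggeeafbcbagfbhfafg'
  #14 SA[14]=11  'eeafbcbagfbhfafg'
  #15 SA[15]=8  'eggeeafbcbagfbhfafg'
  #16 SA[16]=0  'facfeddaeggeeafbcbagfbhfafg'
  #17 SA[17]=23  'fafg'
  #18 SA[18]=14  'fbcbagfbhfafg'
  #19 SA[19]=20  'fbhfafg'
  #20 SA[20]=3  'feddaeggeeafbcbagfbhfafg'
  #21 SA[21]=25  'fg'
  #22 SA[22]=26  'g'
  #23 SA[23]=10  'geeafbcbagfbhfafg'
  #24 SA[24]=19  'gfbhfafg'
  #25 SA[25]=9  'ggeeafbcbagfbhfafg'
  #26 SA[26]=22  'hfafg'

[1, 7, 13, 24, 18, 17, 15, 21, 16, 2, 6, 5, 12, 4, 11, 8, 0, 23, 14, 20, 3, 25, 26, 10, 19, 9, 22]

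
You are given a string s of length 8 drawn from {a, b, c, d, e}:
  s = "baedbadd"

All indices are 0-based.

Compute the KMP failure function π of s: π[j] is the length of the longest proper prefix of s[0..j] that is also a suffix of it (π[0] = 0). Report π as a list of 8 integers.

π[0] = 0
j=1 s[j]='a': π[1]=0 (border '')
j=2 s[j]='e': π[2]=0 (border '')
j=3 s[j]='d': π[3]=0 (border '')
j=4 s[j]='b': π[4]=1 (border 'b')
j=5 s[j]='a': π[5]=2 (border 'ba')
j=6 s[j]='d': k: 2→0; π[6]=0 (border '')
j=7 s[j]='d': π[7]=0 (border '')

[0, 0, 0, 0, 1, 2, 0, 0]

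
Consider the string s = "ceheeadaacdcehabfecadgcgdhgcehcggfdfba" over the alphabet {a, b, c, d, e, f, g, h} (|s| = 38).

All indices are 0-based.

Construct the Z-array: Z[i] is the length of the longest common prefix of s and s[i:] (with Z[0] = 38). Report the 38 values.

Z[0]=38
i=1: fresh scan; Z[1]=0
i=2: fresh scan; Z[2]=0
i=3: fresh scan; Z[3]=0
i=4: fresh scan; Z[4]=0
i=5: fresh scan; Z[5]=0
i=6: fresh scan; Z[6]=0
i=7: fresh scan; Z[7]=0
i=8: fresh scan; Z[8]=0
i=9: fresh scan; Z[9]=1 extend→box=[9,10)
i=10: fresh scan; Z[10]=0
i=11: fresh scan; Z[11]=3 extend→box=[11,14)
i=12: min(r-i=2, Z[1]=0)=0; Z[12]=0
i=13: min(r-i=1, Z[2]=0)=0; Z[13]=0
i=14: fresh scan; Z[14]=0
i=15: fresh scan; Z[15]=0
i=16: fresh scan; Z[16]=0
i=17: fresh scan; Z[17]=0
i=18: fresh scan; Z[18]=1 extend→box=[18,19)
i=19: fresh scan; Z[19]=0
i=20: fresh scan; Z[20]=0
i=21: fresh scan; Z[21]=0
i=22: fresh scan; Z[22]=1 extend→box=[22,23)
i=23: fresh scan; Z[23]=0
i=24: fresh scan; Z[24]=0
i=25: fresh scan; Z[25]=0
i=26: fresh scan; Z[26]=0
i=27: fresh scan; Z[27]=3 extend→box=[27,30)
i=28: min(r-i=2, Z[1]=0)=0; Z[28]=0
i=29: min(r-i=1, Z[2]=0)=0; Z[29]=0
i=30: fresh scan; Z[30]=1 extend→box=[30,31)
i=31: fresh scan; Z[31]=0
i=32: fresh scan; Z[32]=0
i=33: fresh scan; Z[33]=0
i=34: fresh scan; Z[34]=0
i=35: fresh scan; Z[35]=0
i=36: fresh scan; Z[36]=0
i=37: fresh scan; Z[37]=0

[38, 0, 0, 0, 0, 0, 0, 0, 0, 1, 0, 3, 0, 0, 0, 0, 0, 0, 1, 0, 0, 0, 1, 0, 0, 0, 0, 3, 0, 0, 1, 0, 0, 0, 0, 0, 0, 0]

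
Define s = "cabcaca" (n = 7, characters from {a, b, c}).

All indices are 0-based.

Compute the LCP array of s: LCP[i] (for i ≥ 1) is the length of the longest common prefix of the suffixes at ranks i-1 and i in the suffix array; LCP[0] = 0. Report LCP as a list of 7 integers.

[0, 1, 1, 0, 0, 2, 2]

rank | idx | suffix
   0 |   6 | a
   1 |   1 | abcaca
   2 |   4 | aca
   3 |   2 | bcaca
   4 |   5 | ca
   5 |   0 | cabcaca
   6 |   3 | caca

SA = [6, 1, 4, 2, 5, 0, 3]
rank  pair      lcp
   1  s[6:],s[1:]  1  'a'
   2  s[1:],s[4:]  1  'a'
   3  s[4:],s[2:]  0  ''
   4  s[2:],s[5:]  0  ''
   5  s[5:],s[0:]  2  'ca'
   6  s[0:],s[3:]  2  'ca'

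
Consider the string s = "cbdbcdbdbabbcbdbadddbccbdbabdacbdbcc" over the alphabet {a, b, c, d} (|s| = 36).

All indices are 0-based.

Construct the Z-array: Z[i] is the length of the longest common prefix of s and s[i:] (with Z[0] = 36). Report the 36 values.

[36, 0, 0, 0, 1, 0, 0, 0, 0, 0, 0, 0, 4, 0, 0, 0, 0, 0, 0, 0, 0, 1, 4, 0, 0, 0, 0, 0, 0, 0, 5, 0, 0, 0, 1, 1]

Z[0]=36
i=1: i≥r, start 0; Z[1]=0
i=2: i≥r, start 0; Z[2]=0
i=3: i≥r, start 0; Z[3]=0
i=4: i≥r, start 0; Z[4]=1 grow→box=[4,5)
i=5: i≥r, start 0; Z[5]=0
i=6: i≥r, start 0; Z[6]=0
i=7: i≥r, start 0; Z[7]=0
i=8: i≥r, start 0; Z[8]=0
i=9: i≥r, start 0; Z[9]=0
i=10: i≥r, start 0; Z[10]=0
i=11: i≥r, start 0; Z[11]=0
i=12: i≥r, start 0; Z[12]=4 grow→box=[12,16)
i=13: min(r-i=3, Z[1]=0)=0; Z[13]=0
i=14: min(r-i=2, Z[2]=0)=0; Z[14]=0
i=15: min(r-i=1, Z[3]=0)=0; Z[15]=0
i=16: i≥r, start 0; Z[16]=0
i=17: i≥r, start 0; Z[17]=0
i=18: i≥r, start 0; Z[18]=0
i=19: i≥r, start 0; Z[19]=0
i=20: i≥r, start 0; Z[20]=0
i=21: i≥r, start 0; Z[21]=1 grow→box=[21,22)
i=22: i≥r, start 0; Z[22]=4 grow→box=[22,26)
i=23: min(r-i=3, Z[1]=0)=0; Z[23]=0
i=24: min(r-i=2, Z[2]=0)=0; Z[24]=0
i=25: min(r-i=1, Z[3]=0)=0; Z[25]=0
i=26: i≥r, start 0; Z[26]=0
i=27: i≥r, start 0; Z[27]=0
i=28: i≥r, start 0; Z[28]=0
i=29: i≥r, start 0; Z[29]=0
i=30: i≥r, start 0; Z[30]=5 grow→box=[30,35)
i=31: min(r-i=4, Z[1]=0)=0; Z[31]=0
i=32: min(r-i=3, Z[2]=0)=0; Z[32]=0
i=33: min(r-i=2, Z[3]=0)=0; Z[33]=0
i=34: min(r-i=1, Z[4]=1)=1; Z[34]=1
i=35: i≥r, start 0; Z[35]=1 grow→box=[35,36)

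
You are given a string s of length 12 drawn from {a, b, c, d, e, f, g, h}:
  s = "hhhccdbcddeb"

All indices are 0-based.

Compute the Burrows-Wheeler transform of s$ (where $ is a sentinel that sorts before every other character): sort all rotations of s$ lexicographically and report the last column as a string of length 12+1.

rank  rotation       last
    0  $hhhccdbcddeb  b
    1  b$hhhccdbcdde  e
    2  bcddeb$hhhccd  d
    3  ccdbcddeb$hhh  h
    4  cdbcddeb$hhhc  c
    5  cddeb$hhhccdb  b
    6  dbcddeb$hhhcc  c
    7  ddeb$hhhccdbc  c
    8  deb$hhhccdbcd  d
    9  eb$hhhccdbcdd  d
   10  hccdbcddeb$hh  h
   11  hhccdbcddeb$h  h
   12  hhhccdbcddeb$  $

bedhcbccddhh$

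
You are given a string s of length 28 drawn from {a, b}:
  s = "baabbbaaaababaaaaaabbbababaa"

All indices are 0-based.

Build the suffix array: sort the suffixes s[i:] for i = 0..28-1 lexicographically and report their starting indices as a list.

rank→(start, suffix):
  0 → (27, 'a')
  1 → (26, 'aa')
  2 → (13, 'aaaaaabbbababaa')
  3 → (14, 'aaaaabbbababaa')
  4 → (6, 'aaaababaaaaaabbbababaa')
  5 → (15, 'aaaabbbababaa')
  6 → (7, 'aaababaaaaaabbbababaa')
  7 → (16, 'aaabbbababaa')
  8 → (8, 'aababaaaaaabbbababaa')
  9 → (1, 'aabbbaaaababaaaaaabbbababaa')
  10 → (17, 'aabbbababaa')
  11 → (24, 'abaa')
  12 → (11, 'abaaaaaabbbababaa')
  13 → (22, 'ababaa')
  14 → (9, 'ababaaaaaabbbababaa')
  15 → (2, 'abbbaaaababaaaaaabbbababaa')
  16 → (18, 'abbbababaa')
  17 → (25, 'baa')
  18 → (12, 'baaaaaabbbababaa')
  19 → (5, 'baaaababaaaaaabbbababaa')
  20 → (0, 'baabbbaaaababaaaaaabbbababaa')
  21 → (23, 'babaa')
  22 → (10, 'babaaaaaabbbababaa')
  23 → (21, 'bababaa')
  24 → (4, 'bbaaaababaaaaaabbbababaa')
  25 → (20, 'bbababaa')
  26 → (3, 'bbbaaaababaaaaaabbbababaa')
  27 → (19, 'bbbababaa')

[27, 26, 13, 14, 6, 15, 7, 16, 8, 1, 17, 24, 11, 22, 9, 2, 18, 25, 12, 5, 0, 23, 10, 21, 4, 20, 3, 19]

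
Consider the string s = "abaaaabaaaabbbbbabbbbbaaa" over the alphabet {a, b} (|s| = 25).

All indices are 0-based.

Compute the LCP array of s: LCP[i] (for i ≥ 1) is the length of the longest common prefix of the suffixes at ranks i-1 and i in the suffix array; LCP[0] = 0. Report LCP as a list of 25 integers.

[0, 1, 2, 3, 5, 3, 4, 2, 3, 1, 7, 2, 7, 0, 4, 6, 2, 1, 3, 2, 4, 3, 5, 4, 6]

rank→(start, suffix):
  0 → (24, 'a')
  1 → (23, 'aa')
  2 → (22, 'aaa')
  3 → (2, 'aaaabaaaabbbbbabbbbbaaa')
  4 → (7, 'aaaabbbbbabbbbbaaa')
  5 → (3, 'aaabaaaabbbbbabbbbbaaa')
  6 → (8, 'aaabbbbbabbbbbaaa')
  7 → (4, 'aabaaaabbbbbabbbbbaaa')
  8 → (9, 'aabbbbbabbbbbaaa')
  9 → (0, 'abaaaabaaaabbbbbabbbbbaaa')
  10 → (5, 'abaaaabbbbbabbbbbaaa')
  11 → (16, 'abbbbbaaa')
  12 → (10, 'abbbbbabbbbbaaa')
  13 → (21, 'baaa')
  14 → (1, 'baaaabaaaabbbbbabbbbbaaa')
  15 → (6, 'baaaabbbbbabbbbbaaa')
  16 → (15, 'babbbbbaaa')
  17 → (20, 'bbaaa')
  18 → (14, 'bbabbbbbaaa')
  19 → (19, 'bbbaaa')
  20 → (13, 'bbbabbbbbaaa')
  21 → (18, 'bbbbaaa')
  22 → (12, 'bbbbabbbbbaaa')
  23 → (17, 'bbbbbaaa')
  24 → (11, 'bbbbbabbbbbaaa')

SA = [24, 23, 22, 2, 7, 3, 8, 4, 9, 0, 5, 16, 10, 21, 1, 6, 15, 20, 14, 19, 13, 18, 12, 17, 11]
i: (SA[i-1],SA[i]) lcp shared
  1: (24,23) 1 'a'
  2: (23,22) 2 'aa'
  3: (22,2) 3 'aaa'
  4: (2,7) 5 'aaaab'
  5: (7,3) 3 'aaa'
  6: (3,8) 4 'aaab'
  7: (8,4) 2 'aa'
  8: (4,9) 3 'aab'
  9: (9,0) 1 'a'
  10: (0,5) 7 'abaaaab'
  11: (5,16) 2 'ab'
  12: (16,10) 7 'abbbbba'
  13: (10,21) 0 ''
  14: (21,1) 4 'baaa'
  15: (1,6) 6 'baaaab'
  16: (6,15) 2 'ba'
  17: (15,20) 1 'b'
  18: (20,14) 3 'bba'
  19: (14,19) 2 'bb'
  20: (19,13) 4 'bbba'
  21: (13,18) 3 'bbb'
  22: (18,12) 5 'bbbba'
  23: (12,17) 4 'bbbb'
  24: (17,11) 6 'bbbbba'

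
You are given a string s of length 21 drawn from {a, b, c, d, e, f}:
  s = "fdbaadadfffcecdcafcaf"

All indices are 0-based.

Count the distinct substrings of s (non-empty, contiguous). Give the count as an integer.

210

sorted suffixes:
  #0 SA[0]=3  'aadadfffcecdcafcaf'
  #1 SA[1]=4  'adadfffcecdcafcaf'
  #2 SA[2]=6  'adfffcecdcafcaf'
  #3 SA[3]=19  'af'
  #4 SA[4]=16  'afcaf'
  #5 SA[5]=2  'baadadfffcecdcafcaf'
  #6 SA[6]=18  'caf'
  #7 SA[7]=15  'cafcaf'
  #8 SA[8]=13  'cdcafcaf'
  #9 SA[9]=11  'cecdcafcaf'
  #10 SA[10]=5  'dadfffcecdcafcaf'
  #11 SA[11]=1  'dbaadadfffcecdcafcaf'
  #12 SA[12]=14  'dcafcaf'
  #13 SA[13]=7  'dfffcecdcafcaf'
  #14 SA[14]=12  'ecdcafcaf'
  #15 SA[15]=20  'f'
  #16 SA[16]=17  'fcaf'
  #17 SA[17]=10  'fcecdcafcaf'
  #18 SA[18]=0  'fdbaadadfffcecdcafcaf'
  #19 SA[19]=9  'ffcecdcafcaf'
  #20 SA[20]=8  'fffcecdcafcaf'

SA = [3, 4, 6, 19, 16, 2, 18, 15, 13, 11, 5, 1, 14, 7, 12, 20, 17, 10, 0, 9, 8]
i: (SA[i-1],SA[i]) lcp shared
  1: (3,4) 1 'a'
  2: (4,6) 2 'ad'
  3: (6,19) 1 'a'
  4: (19,16) 2 'af'
  5: (16,2) 0 ''
  6: (2,18) 0 ''
  7: (18,15) 3 'caf'
  8: (15,13) 1 'c'
  9: (13,11) 1 'c'
  10: (11,5) 0 ''
  11: (5,1) 1 'd'
  12: (1,14) 1 'd'
  13: (14,7) 1 'd'
  14: (7,12) 0 ''
  15: (12,20) 0 ''
  16: (20,17) 1 'f'
  17: (17,10) 2 'fc'
  18: (10,0) 1 'f'
  19: (0,9) 1 'f'
  20: (9,8) 2 'ff'

n(n+1)/2 = 21·22/2 = 231
Σ LCP = 0 + 1 + 2 + 1 + 2 + 0 + 0 + 3 + 1 + 1 + 0 + 1 + 1 + 1 + 0 + 0 + 1 + 2 + 1 + 1 + 2 = 21
distinct = 231 − 21 = 210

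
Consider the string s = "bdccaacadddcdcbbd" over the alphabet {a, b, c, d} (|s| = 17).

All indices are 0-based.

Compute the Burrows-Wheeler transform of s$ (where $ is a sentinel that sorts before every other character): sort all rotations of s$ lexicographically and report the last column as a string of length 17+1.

rank  rotation            last
    0  $bdccaacadddcdcbbd  d
    1  aacadddcdcbbd$bdcc  c
    2  acadddcdcbbd$bdcca  a
    3  adddcdcbbd$bdccaac  c
    4  bbd$bdccaacadddcdc  c
    5  bd$bdccaacadddcdcb  b
    6  bdccaacadddcdcbbd$  $
    7  caacadddcdcbbd$bdc  c
    8  cadddcdcbbd$bdccaa  a
    9  cbbd$bdccaacadddcd  d
   10  ccaacadddcdcbbd$bd  d
   11  cdcbbd$bdccaacaddd  d
   12  d$bdccaacadddcdcbb  b
   13  dcbbd$bdccaacadddc  c
   14  dccaacadddcdcbbd$b  b
   15  dcdcbbd$bdccaacadd  d
   16  ddcdcbbd$bdccaacad  d
   17  dddcdcbbd$bdccaaca  a

dcaccb$cadddbcbdda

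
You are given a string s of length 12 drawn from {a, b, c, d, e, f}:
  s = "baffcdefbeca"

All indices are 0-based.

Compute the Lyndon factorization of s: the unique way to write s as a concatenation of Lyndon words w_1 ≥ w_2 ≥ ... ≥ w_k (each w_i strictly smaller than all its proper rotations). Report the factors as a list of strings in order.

["b", "affcdefbec", "a"]

emit factor 1: 'b' (i=0, period=1)
emit factor 2: 'affcdefbec' (i=1, period=10)
emit factor 3: 'a' (i=11, period=1)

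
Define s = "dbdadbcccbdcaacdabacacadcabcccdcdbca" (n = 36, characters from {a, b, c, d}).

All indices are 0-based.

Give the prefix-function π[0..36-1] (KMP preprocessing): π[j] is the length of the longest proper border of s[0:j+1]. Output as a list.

π[0] = 0
j=1 s[j]='b': π[1]=0 (border '')
j=2 s[j]='d': π[2]=1 (border 'd')
j=3 s[j]='a': k: 1→0; π[3]=0 (border '')
j=4 s[j]='d': π[4]=1 (border 'd')
j=5 s[j]='b': π[5]=2 (border 'db')
j=6 s[j]='c': k: 2→0; π[6]=0 (border '')
j=7 s[j]='c': π[7]=0 (border '')
j=8 s[j]='c': π[8]=0 (border '')
j=9 s[j]='b': π[9]=0 (border '')
j=10 s[j]='d': π[10]=1 (border 'd')
j=11 s[j]='c': k: 1→0; π[11]=0 (border '')
j=12 s[j]='a': π[12]=0 (border '')
j=13 s[j]='a': π[13]=0 (border '')
j=14 s[j]='c': π[14]=0 (border '')
j=15 s[j]='d': π[15]=1 (border 'd')
j=16 s[j]='a': k: 1→0; π[16]=0 (border '')
j=17 s[j]='b': π[17]=0 (border '')
j=18 s[j]='a': π[18]=0 (border '')
j=19 s[j]='c': π[19]=0 (border '')
j=20 s[j]='a': π[20]=0 (border '')
j=21 s[j]='c': π[21]=0 (border '')
j=22 s[j]='a': π[22]=0 (border '')
j=23 s[j]='d': π[23]=1 (border 'd')
j=24 s[j]='c': k: 1→0; π[24]=0 (border '')
j=25 s[j]='a': π[25]=0 (border '')
j=26 s[j]='b': π[26]=0 (border '')
j=27 s[j]='c': π[27]=0 (border '')
j=28 s[j]='c': π[28]=0 (border '')
j=29 s[j]='c': π[29]=0 (border '')
j=30 s[j]='d': π[30]=1 (border 'd')
j=31 s[j]='c': k: 1→0; π[31]=0 (border '')
j=32 s[j]='d': π[32]=1 (border 'd')
j=33 s[j]='b': π[33]=2 (border 'db')
j=34 s[j]='c': k: 2→0; π[34]=0 (border '')
j=35 s[j]='a': π[35]=0 (border '')

[0, 0, 1, 0, 1, 2, 0, 0, 0, 0, 1, 0, 0, 0, 0, 1, 0, 0, 0, 0, 0, 0, 0, 1, 0, 0, 0, 0, 0, 0, 1, 0, 1, 2, 0, 0]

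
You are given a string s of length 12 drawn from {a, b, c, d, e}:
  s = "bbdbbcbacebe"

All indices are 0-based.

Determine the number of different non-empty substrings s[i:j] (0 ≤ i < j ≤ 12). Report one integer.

rank | idx | suffix
   0 |   7 | acebe
   1 |   6 | bacebe
   2 |   3 | bbcbacebe
   3 |   0 | bbdbbcbacebe
   4 |   4 | bcbacebe
   5 |   1 | bdbbcbacebe
   6 |  10 | be
   7 |   5 | cbacebe
   8 |   8 | cebe
   9 |   2 | dbbcbacebe
  10 |  11 | e
  11 |   9 | ebe

SA = [7, 6, 3, 0, 4, 1, 10, 5, 8, 2, 11, 9]
i: (SA[i-1],SA[i]) lcp shared
  1: (7,6) 0 ''
  2: (6,3) 1 'b'
  3: (3,0) 2 'bb'
  4: (0,4) 1 'b'
  5: (4,1) 1 'b'
  6: (1,10) 1 'b'
  7: (10,5) 0 ''
  8: (5,8) 1 'c'
  9: (8,2) 0 ''
  10: (2,11) 0 ''
  11: (11,9) 1 'e'

n(n+1)/2 = 12·13/2 = 78
Σ LCP = 0 + 0 + 1 + 2 + 1 + 1 + 1 + 0 + 1 + 0 + 0 + 1 = 8
distinct = 78 − 8 = 70

70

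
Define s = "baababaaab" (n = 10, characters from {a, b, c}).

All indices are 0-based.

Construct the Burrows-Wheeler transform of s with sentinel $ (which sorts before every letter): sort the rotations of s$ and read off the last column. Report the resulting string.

bbababaaa$a

rank  rotation     last
    0  $baababaaab  b
    1  aaab$baabab  b
    2  aab$baababa  a
    3  aababaaab$b  b
    4  ab$baababaa  a
    5  abaaab$baab  b
    6  ababaaab$ba  a
    7  b$baababaaa  a
    8  baaab$baaba  a
    9  baababaaab$  $
   10  babaaab$baa  a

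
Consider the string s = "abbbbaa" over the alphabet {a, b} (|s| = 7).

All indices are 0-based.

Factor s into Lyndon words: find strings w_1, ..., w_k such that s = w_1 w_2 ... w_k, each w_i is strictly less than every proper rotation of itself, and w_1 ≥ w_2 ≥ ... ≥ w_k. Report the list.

emit factor 1: 'abbbb' (i=0, period=5)
emit factor 2: 'a' (i=5, period=1)
emit factor 3: 'a' (i=6, period=1)

["abbbb", "a", "a"]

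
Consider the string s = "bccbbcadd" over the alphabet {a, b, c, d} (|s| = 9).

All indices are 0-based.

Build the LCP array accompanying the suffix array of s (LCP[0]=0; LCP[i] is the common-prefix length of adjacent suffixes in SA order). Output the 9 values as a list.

sorted suffixes:
  #0 SA[0]=6  'add'
  #1 SA[1]=3  'bbcadd'
  #2 SA[2]=4  'bcadd'
  #3 SA[3]=0  'bccbbcadd'
  #4 SA[4]=5  'cadd'
  #5 SA[5]=2  'cbbcadd'
  #6 SA[6]=1  'ccbbcadd'
  #7 SA[7]=8  'd'
  #8 SA[8]=7  'dd'

SA = [6, 3, 4, 0, 5, 2, 1, 8, 7]
i: (SA[i-1],SA[i]) lcp shared
  1: (6,3) 0 ''
  2: (3,4) 1 'b'
  3: (4,0) 2 'bc'
  4: (0,5) 0 ''
  5: (5,2) 1 'c'
  6: (2,1) 1 'c'
  7: (1,8) 0 ''
  8: (8,7) 1 'd'

[0, 0, 1, 2, 0, 1, 1, 0, 1]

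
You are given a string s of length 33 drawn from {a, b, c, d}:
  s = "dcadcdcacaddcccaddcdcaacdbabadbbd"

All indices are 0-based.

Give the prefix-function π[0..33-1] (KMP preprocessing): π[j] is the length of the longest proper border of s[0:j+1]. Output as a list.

[0, 0, 0, 1, 2, 1, 2, 3, 0, 0, 1, 1, 2, 0, 0, 0, 1, 1, 2, 1, 2, 3, 0, 0, 1, 0, 0, 0, 0, 1, 0, 0, 1]

π[0] = 0
j=1 s[j]='c': π[1]=0 (border '')
j=2 s[j]='a': π[2]=0 (border '')
j=3 s[j]='d': π[3]=1 (border 'd')
j=4 s[j]='c': π[4]=2 (border 'dc')
j=5 s[j]='d': k: 2→0; π[5]=1 (border 'd')
j=6 s[j]='c': π[6]=2 (border 'dc')
j=7 s[j]='a': π[7]=3 (border 'dca')
j=8 s[j]='c': k: 3→0; π[8]=0 (border '')
j=9 s[j]='a': π[9]=0 (border '')
j=10 s[j]='d': π[10]=1 (border 'd')
j=11 s[j]='d': k: 1→0; π[11]=1 (border 'd')
j=12 s[j]='c': π[12]=2 (border 'dc')
j=13 s[j]='c': k: 2→0; π[13]=0 (border '')
j=14 s[j]='c': π[14]=0 (border '')
j=15 s[j]='a': π[15]=0 (border '')
j=16 s[j]='d': π[16]=1 (border 'd')
j=17 s[j]='d': k: 1→0; π[17]=1 (border 'd')
j=18 s[j]='c': π[18]=2 (border 'dc')
j=19 s[j]='d': k: 2→0; π[19]=1 (border 'd')
j=20 s[j]='c': π[20]=2 (border 'dc')
j=21 s[j]='a': π[21]=3 (border 'dca')
j=22 s[j]='a': k: 3→0; π[22]=0 (border '')
j=23 s[j]='c': π[23]=0 (border '')
j=24 s[j]='d': π[24]=1 (border 'd')
j=25 s[j]='b': k: 1→0; π[25]=0 (border '')
j=26 s[j]='a': π[26]=0 (border '')
j=27 s[j]='b': π[27]=0 (border '')
j=28 s[j]='a': π[28]=0 (border '')
j=29 s[j]='d': π[29]=1 (border 'd')
j=30 s[j]='b': k: 1→0; π[30]=0 (border '')
j=31 s[j]='b': π[31]=0 (border '')
j=32 s[j]='d': π[32]=1 (border 'd')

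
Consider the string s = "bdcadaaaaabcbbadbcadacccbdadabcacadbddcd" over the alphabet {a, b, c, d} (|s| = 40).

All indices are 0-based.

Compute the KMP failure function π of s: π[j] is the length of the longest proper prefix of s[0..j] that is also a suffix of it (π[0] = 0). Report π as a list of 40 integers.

π[0] = 0
j=1 s[j]='d': π[1]=0 (border '')
j=2 s[j]='c': π[2]=0 (border '')
j=3 s[j]='a': π[3]=0 (border '')
j=4 s[j]='d': π[4]=0 (border '')
j=5 s[j]='a': π[5]=0 (border '')
j=6 s[j]='a': π[6]=0 (border '')
j=7 s[j]='a': π[7]=0 (border '')
j=8 s[j]='a': π[8]=0 (border '')
j=9 s[j]='a': π[9]=0 (border '')
j=10 s[j]='b': π[10]=1 (border 'b')
j=11 s[j]='c': k: 1→0; π[11]=0 (border '')
j=12 s[j]='b': π[12]=1 (border 'b')
j=13 s[j]='b': k: 1→0; π[13]=1 (border 'b')
j=14 s[j]='a': k: 1→0; π[14]=0 (border '')
j=15 s[j]='d': π[15]=0 (border '')
j=16 s[j]='b': π[16]=1 (border 'b')
j=17 s[j]='c': k: 1→0; π[17]=0 (border '')
j=18 s[j]='a': π[18]=0 (border '')
j=19 s[j]='d': π[19]=0 (border '')
j=20 s[j]='a': π[20]=0 (border '')
j=21 s[j]='c': π[21]=0 (border '')
j=22 s[j]='c': π[22]=0 (border '')
j=23 s[j]='c': π[23]=0 (border '')
j=24 s[j]='b': π[24]=1 (border 'b')
j=25 s[j]='d': π[25]=2 (border 'bd')
j=26 s[j]='a': k: 2→0; π[26]=0 (border '')
j=27 s[j]='d': π[27]=0 (border '')
j=28 s[j]='a': π[28]=0 (border '')
j=29 s[j]='b': π[29]=1 (border 'b')
j=30 s[j]='c': k: 1→0; π[30]=0 (border '')
j=31 s[j]='a': π[31]=0 (border '')
j=32 s[j]='c': π[32]=0 (border '')
j=33 s[j]='a': π[33]=0 (border '')
j=34 s[j]='d': π[34]=0 (border '')
j=35 s[j]='b': π[35]=1 (border 'b')
j=36 s[j]='d': π[36]=2 (border 'bd')
j=37 s[j]='d': k: 2→0; π[37]=0 (border '')
j=38 s[j]='c': π[38]=0 (border '')
j=39 s[j]='d': π[39]=0 (border '')

[0, 0, 0, 0, 0, 0, 0, 0, 0, 0, 1, 0, 1, 1, 0, 0, 1, 0, 0, 0, 0, 0, 0, 0, 1, 2, 0, 0, 0, 1, 0, 0, 0, 0, 0, 1, 2, 0, 0, 0]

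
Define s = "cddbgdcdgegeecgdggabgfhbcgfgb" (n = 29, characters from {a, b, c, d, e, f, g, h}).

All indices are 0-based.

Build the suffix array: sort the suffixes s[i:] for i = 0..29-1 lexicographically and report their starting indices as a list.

[18, 28, 23, 3, 19, 0, 6, 13, 24, 2, 5, 1, 7, 15, 12, 11, 9, 26, 21, 17, 27, 4, 14, 10, 8, 25, 20, 16, 22]

rank→(start, suffix):
  0 → (18, 'abgfhbcgfgb')
  1 → (28, 'b')
  2 → (23, 'bcgfgb')
  3 → (3, 'bgdcdgegeecgdggabgfhbcgfgb')
  4 → (19, 'bgfhbcgfgb')
  5 → (0, 'cddbgdcdgegeecgdggabgfhbcgfgb')
  6 → (6, 'cdgegeecgdggabgfhbcgfgb')
  7 → (13, 'cgdggabgfhbcgfgb')
  8 → (24, 'cgfgb')
  9 → (2, 'dbgdcdgegeecgdggabgfhbcgfgb')
  10 → (5, 'dcdgegeecgdggabgfhbcgfgb')
  11 → (1, 'ddbgdcdgegeecgdggabgfhbcgfgb')
  12 → (7, 'dgegeecgdggabgfhbcgfgb')
  13 → (15, 'dggabgfhbcgfgb')
  14 → (12, 'ecgdggabgfhbcgfgb')
  15 → (11, 'eecgdggabgfhbcgfgb')
  16 → (9, 'egeecgdggabgfhbcgfgb')
  17 → (26, 'fgb')
  18 → (21, 'fhbcgfgb')
  19 → (17, 'gabgfhbcgfgb')
  20 → (27, 'gb')
  21 → (4, 'gdcdgegeecgdggabgfhbcgfgb')
  22 → (14, 'gdggabgfhbcgfgb')
  23 → (10, 'geecgdggabgfhbcgfgb')
  24 → (8, 'gegeecgdggabgfhbcgfgb')
  25 → (25, 'gfgb')
  26 → (20, 'gfhbcgfgb')
  27 → (16, 'ggabgfhbcgfgb')
  28 → (22, 'hbcgfgb')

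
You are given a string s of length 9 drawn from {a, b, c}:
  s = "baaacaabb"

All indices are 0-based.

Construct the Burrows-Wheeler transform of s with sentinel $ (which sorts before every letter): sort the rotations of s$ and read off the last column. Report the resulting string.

rank  rotation    last
    0  $baaacaabb  b
    1  aaacaabb$b  b
    2  aabb$baaac  c
    3  aacaabb$ba  a
    4  abb$baaaca  a
    5  acaabb$baa  a
    6  b$baaacaab  b
    7  baaacaabb$  $
    8  bb$baaacaa  a
    9  caabb$baaa  a

bbcaaab$aa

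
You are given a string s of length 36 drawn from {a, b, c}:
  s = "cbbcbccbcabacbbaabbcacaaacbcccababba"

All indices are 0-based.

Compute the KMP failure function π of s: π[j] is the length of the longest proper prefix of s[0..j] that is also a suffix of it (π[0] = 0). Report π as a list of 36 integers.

[0, 0, 0, 1, 2, 1, 1, 2, 1, 0, 0, 0, 1, 2, 3, 0, 0, 0, 0, 1, 0, 1, 0, 0, 0, 1, 2, 1, 1, 1, 0, 0, 0, 0, 0, 0]

π[0] = 0
j=1 s[j]='b': π[1]=0 (border '')
j=2 s[j]='b': π[2]=0 (border '')
j=3 s[j]='c': π[3]=1 (border 'c')
j=4 s[j]='b': π[4]=2 (border 'cb')
j=5 s[j]='c': k: 2→0; π[5]=1 (border 'c')
j=6 s[j]='c': k: 1→0; π[6]=1 (border 'c')
j=7 s[j]='b': π[7]=2 (border 'cb')
j=8 s[j]='c': k: 2→0; π[8]=1 (border 'c')
j=9 s[j]='a': k: 1→0; π[9]=0 (border '')
j=10 s[j]='b': π[10]=0 (border '')
j=11 s[j]='a': π[11]=0 (border '')
j=12 s[j]='c': π[12]=1 (border 'c')
j=13 s[j]='b': π[13]=2 (border 'cb')
j=14 s[j]='b': π[14]=3 (border 'cbb')
j=15 s[j]='a': k: 3→0; π[15]=0 (border '')
j=16 s[j]='a': π[16]=0 (border '')
j=17 s[j]='b': π[17]=0 (border '')
j=18 s[j]='b': π[18]=0 (border '')
j=19 s[j]='c': π[19]=1 (border 'c')
j=20 s[j]='a': k: 1→0; π[20]=0 (border '')
j=21 s[j]='c': π[21]=1 (border 'c')
j=22 s[j]='a': k: 1→0; π[22]=0 (border '')
j=23 s[j]='a': π[23]=0 (border '')
j=24 s[j]='a': π[24]=0 (border '')
j=25 s[j]='c': π[25]=1 (border 'c')
j=26 s[j]='b': π[26]=2 (border 'cb')
j=27 s[j]='c': k: 2→0; π[27]=1 (border 'c')
j=28 s[j]='c': k: 1→0; π[28]=1 (border 'c')
j=29 s[j]='c': k: 1→0; π[29]=1 (border 'c')
j=30 s[j]='a': k: 1→0; π[30]=0 (border '')
j=31 s[j]='b': π[31]=0 (border '')
j=32 s[j]='a': π[32]=0 (border '')
j=33 s[j]='b': π[33]=0 (border '')
j=34 s[j]='b': π[34]=0 (border '')
j=35 s[j]='a': π[35]=0 (border '')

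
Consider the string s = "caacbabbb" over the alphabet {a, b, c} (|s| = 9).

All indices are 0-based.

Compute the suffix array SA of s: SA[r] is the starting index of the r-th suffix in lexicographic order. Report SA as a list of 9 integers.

sorted suffixes:
  #0 SA[0]=1  'aacbabbb'
  #1 SA[1]=5  'abbb'
  #2 SA[2]=2  'acbabbb'
  #3 SA[3]=8  'b'
  #4 SA[4]=4  'babbb'
  #5 SA[5]=7  'bb'
  #6 SA[6]=6  'bbb'
  #7 SA[7]=0  'caacbabbb'
  #8 SA[8]=3  'cbabbb'

[1, 5, 2, 8, 4, 7, 6, 0, 3]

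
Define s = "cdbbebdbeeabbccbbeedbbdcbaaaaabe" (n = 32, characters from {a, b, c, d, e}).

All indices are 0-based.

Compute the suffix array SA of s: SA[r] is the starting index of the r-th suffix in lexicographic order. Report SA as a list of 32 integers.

rank | idx | suffix
   0 |  25 | aaaaabe
   1 |  26 | aaaabe
   2 |  27 | aaabe
   3 |  28 | aabe
   4 |  10 | abbccbbeedbbdcbaaaaabe
   5 |  29 | abe
   6 |  24 | baaaaabe
   7 |  11 | bbccbbeedbbdcbaaaaabe
   8 |  20 | bbdcbaaaaabe
   9 |   2 | bbebdbeeabbccbbeedbbdcbaaaaabe
  10 |  15 | bbeedbbdcbaaaaabe
  11 |  12 | bccbbeedbbdcbaaaaabe
  12 |   5 | bdbeeabbccbbeedbbdcbaaaaabe
  13 |  21 | bdcbaaaaabe
  14 |  30 | be
  15 |   3 | bebdbeeabbccbbeedbbdcbaaaaabe
  16 |   7 | beeabbccbbeedbbdcbaaaaabe
  17 |  16 | beedbbdcbaaaaabe
  18 |  23 | cbaaaaabe
  19 |  14 | cbbeedbbdcbaaaaabe
  20 |  13 | ccbbeedbbdcbaaaaabe
  21 |   0 | cdbbebdbeeabbccbbeedbbdcbaaaaabe
  22 |  19 | dbbdcbaaaaabe
  23 |   1 | dbbebdbeeabbccbbeedbbdcbaaaaabe
  24 |   6 | dbeeabbccbbeedbbdcbaaaaabe
  25 |  22 | dcbaaaaabe
  26 |  31 | e
  27 |   9 | eabbccbbeedbbdcbaaaaabe
  28 |   4 | ebdbeeabbccbbeedbbdcbaaaaabe
  29 |  18 | edbbdcbaaaaabe
  30 |   8 | eeabbccbbeedbbdcbaaaaabe
  31 |  17 | eedbbdcbaaaaabe

[25, 26, 27, 28, 10, 29, 24, 11, 20, 2, 15, 12, 5, 21, 30, 3, 7, 16, 23, 14, 13, 0, 19, 1, 6, 22, 31, 9, 4, 18, 8, 17]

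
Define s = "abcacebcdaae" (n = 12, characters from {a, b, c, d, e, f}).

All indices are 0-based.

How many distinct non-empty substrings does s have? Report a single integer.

rank | idx | suffix
   0 |   9 | aae
   1 |   0 | abcacebcdaae
   2 |   3 | acebcdaae
   3 |  10 | ae
   4 |   1 | bcacebcdaae
   5 |   6 | bcdaae
   6 |   2 | cacebcdaae
   7 |   7 | cdaae
   8 |   4 | cebcdaae
   9 |   8 | daae
  10 |  11 | e
  11 |   5 | ebcdaae

SA = [9, 0, 3, 10, 1, 6, 2, 7, 4, 8, 11, 5]
i: (SA[i-1],SA[i]) lcp shared
  1: (9,0) 1 'a'
  2: (0,3) 1 'a'
  3: (3,10) 1 'a'
  4: (10,1) 0 ''
  5: (1,6) 2 'bc'
  6: (6,2) 0 ''
  7: (2,7) 1 'c'
  8: (7,4) 1 'c'
  9: (4,8) 0 ''
  10: (8,11) 0 ''
  11: (11,5) 1 'e'

n(n+1)/2 = 12·13/2 = 78
Σ LCP = 0 + 1 + 1 + 1 + 0 + 2 + 0 + 1 + 1 + 0 + 0 + 1 = 8
distinct = 78 − 8 = 70

70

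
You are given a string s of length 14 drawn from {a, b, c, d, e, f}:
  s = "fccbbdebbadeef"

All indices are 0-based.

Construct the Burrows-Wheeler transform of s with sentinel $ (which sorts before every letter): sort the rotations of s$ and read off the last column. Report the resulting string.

rank  rotation         last
    0  $fccbbdebbadeef  f
    1  adeef$fccbbdebb  b
    2  badeef$fccbbdeb  b
    3  bbadeef$fccbbde  e
    4  bbdebbadeef$fcc  c
    5  bdebbadeef$fccb  b
    6  cbbdebbadeef$fc  c
    7  ccbbdebbadeef$f  f
    8  debbadeef$fccbb  b
    9  deef$fccbbdebba  a
   10  ebbadeef$fccbbd  d
   11  eef$fccbbdebbad  d
   12  ef$fccbbdebbade  e
   13  f$fccbbdebbadee  e
   14  fccbbdebbadeef$  $

fbbecbcfbaddee$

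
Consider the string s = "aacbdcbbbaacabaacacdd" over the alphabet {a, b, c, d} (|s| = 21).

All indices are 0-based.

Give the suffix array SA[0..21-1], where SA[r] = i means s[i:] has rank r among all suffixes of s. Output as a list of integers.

rank | idx | suffix
   0 |   9 | aacabaacacdd
   1 |  14 | aacacdd
   2 |   0 | aacbdcbbbaacabaacacdd
   3 |  12 | abaacacdd
   4 |  10 | acabaacacdd
   5 |  15 | acacdd
   6 |   1 | acbdcbbbaacabaacacdd
   7 |  17 | acdd
   8 |   8 | baacabaacacdd
   9 |  13 | baacacdd
  10 |   7 | bbaacabaacacdd
  11 |   6 | bbbaacabaacacdd
  12 |   3 | bdcbbbaacabaacacdd
  13 |  11 | cabaacacdd
  14 |  16 | cacdd
  15 |   5 | cbbbaacabaacacdd
  16 |   2 | cbdcbbbaacabaacacdd
  17 |  18 | cdd
  18 |  20 | d
  19 |   4 | dcbbbaacabaacacdd
  20 |  19 | dd

[9, 14, 0, 12, 10, 15, 1, 17, 8, 13, 7, 6, 3, 11, 16, 5, 2, 18, 20, 4, 19]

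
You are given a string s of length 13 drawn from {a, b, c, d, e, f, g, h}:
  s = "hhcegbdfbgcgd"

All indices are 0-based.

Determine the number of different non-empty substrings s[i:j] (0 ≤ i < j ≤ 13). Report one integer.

85

rank→(start, suffix):
  0 → (5, 'bdfbgcgd')
  1 → (8, 'bgcgd')
  2 → (2, 'cegbdfbgcgd')
  3 → (10, 'cgd')
  4 → (12, 'd')
  5 → (6, 'dfbgcgd')
  6 → (3, 'egbdfbgcgd')
  7 → (7, 'fbgcgd')
  8 → (4, 'gbdfbgcgd')
  9 → (9, 'gcgd')
  10 → (11, 'gd')
  11 → (1, 'hcegbdfbgcgd')
  12 → (0, 'hhcegbdfbgcgd')

SA = [5, 8, 2, 10, 12, 6, 3, 7, 4, 9, 11, 1, 0]
rank  pair      lcp
   1  s[5:],s[8:]  1  'b'
   2  s[8:],s[2:]  0  ''
   3  s[2:],s[10:]  1  'c'
   4  s[10:],s[12:]  0  ''
   5  s[12:],s[6:]  1  'd'
   6  s[6:],s[3:]  0  ''
   7  s[3:],s[7:]  0  ''
   8  s[7:],s[4:]  0  ''
   9  s[4:],s[9:]  1  'g'
  10  s[9:],s[11:]  1  'g'
  11  s[11:],s[1:]  0  ''
  12  s[1:],s[0:]  1  'h'

n(n+1)/2 = 13·14/2 = 91
Σ LCP = 0 + 1 + 0 + 1 + 0 + 1 + 0 + 0 + 0 + 1 + 1 + 0 + 1 = 6
distinct = 91 − 6 = 85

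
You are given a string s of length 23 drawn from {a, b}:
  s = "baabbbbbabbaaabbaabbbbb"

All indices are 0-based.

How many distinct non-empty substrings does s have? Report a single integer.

sorted suffixes:
  #0 SA[0]=11  'aaabbaabbbbb'
  #1 SA[1]=12  'aabbaabbbbb'
  #2 SA[2]=16  'aabbbbb'
  #3 SA[3]=1  'aabbbbbabbaaabbaabbbbb'
  #4 SA[4]=8  'abbaaabbaabbbbb'
  #5 SA[5]=13  'abbaabbbbb'
  #6 SA[6]=17  'abbbbb'
  #7 SA[7]=2  'abbbbbabbaaabbaabbbbb'
  #8 SA[8]=22  'b'
  #9 SA[9]=10  'baaabbaabbbbb'
  #10 SA[10]=15  'baabbbbb'
  #11 SA[11]=0  'baabbbbbabbaaabbaabbbbb'
  #12 SA[12]=7  'babbaaabbaabbbbb'
  #13 SA[13]=21  'bb'
  #14 SA[14]=9  'bbaaabbaabbbbb'
  #15 SA[15]=14  'bbaabbbbb'
  #16 SA[16]=6  'bbabbaaabbaabbbbb'
  #17 SA[17]=20  'bbb'
  #18 SA[18]=5  'bbbabbaaabbaabbbbb'
  #19 SA[19]=19  'bbbb'
  #20 SA[20]=4  'bbbbabbaaabbaabbbbb'
  #21 SA[21]=18  'bbbbb'
  #22 SA[22]=3  'bbbbbabbaaabbaabbbbb'

SA = [11, 12, 16, 1, 8, 13, 17, 2, 22, 10, 15, 0, 7, 21, 9, 14, 6, 20, 5, 19, 4, 18, 3]
[i] adj suffixes → lcp
  [1] 11/12 → 2 ('aa')
  [2] 12/16 → 4 ('aabb')
  [3] 16/1 → 7 ('aabbbbb')
  [4] 1/8 → 1 ('a')
  [5] 8/13 → 5 ('abbaa')
  [6] 13/17 → 3 ('abb')
  [7] 17/2 → 6 ('abbbbb')
  [8] 2/22 → 0 ('')
  [9] 22/10 → 1 ('b')
  [10] 10/15 → 3 ('baa')
  [11] 15/0 → 8 ('baabbbbb')
  [12] 0/7 → 2 ('ba')
  [13] 7/21 → 1 ('b')
  [14] 21/9 → 2 ('bb')
  [15] 9/14 → 4 ('bbaa')
  [16] 14/6 → 3 ('bba')
  [17] 6/20 → 2 ('bb')
  [18] 20/5 → 3 ('bbb')
  [19] 5/19 → 3 ('bbb')
  [20] 19/4 → 4 ('bbbb')
  [21] 4/18 → 4 ('bbbb')
  [22] 18/3 → 5 ('bbbbb')

n(n+1)/2 = 23·24/2 = 276
Σ LCP = 0 + 2 + 4 + 7 + 1 + 5 + 3 + 6 + 0 + 1 + 3 + 8 + 2 + 1 + 2 + 4 + 3 + 2 + 3 + 3 + 4 + 4 + 5 = 73
distinct = 276 − 73 = 203

203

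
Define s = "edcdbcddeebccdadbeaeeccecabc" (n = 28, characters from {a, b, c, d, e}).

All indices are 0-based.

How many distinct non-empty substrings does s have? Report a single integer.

375

rank→(start, suffix):
  0 → (25, 'abc')
  1 → (14, 'adbeaeeccecabc')
  2 → (18, 'aeeccecabc')
  3 → (26, 'bc')
  4 → (10, 'bccdadbeaeeccecabc')
  5 → (4, 'bcddeebccdadbeaeeccecabc')
  6 → (16, 'beaeeccecabc')
  7 → (27, 'c')
  8 → (24, 'cabc')
  9 → (11, 'ccdadbeaeeccecabc')
  10 → (21, 'ccecabc')
  11 → (12, 'cdadbeaeeccecabc')
  12 → (2, 'cdbcddeebccdadbeaeeccecabc')
  13 → (5, 'cddeebccdadbeaeeccecabc')
  14 → (22, 'cecabc')
  15 → (13, 'dadbeaeeccecabc')
  16 → (3, 'dbcddeebccdadbeaeeccecabc')
  17 → (15, 'dbeaeeccecabc')
  18 → (1, 'dcdbcddeebccdadbeaeeccecabc')
  19 → (6, 'ddeebccdadbeaeeccecabc')
  20 → (7, 'deebccdadbeaeeccecabc')
  21 → (17, 'eaeeccecabc')
  22 → (9, 'ebccdadbeaeeccecabc')
  23 → (23, 'ecabc')
  24 → (20, 'eccecabc')
  25 → (0, 'edcdbcddeebccdadbeaeeccecabc')
  26 → (8, 'eebccdadbeaeeccecabc')
  27 → (19, 'eeccecabc')

SA = [25, 14, 18, 26, 10, 4, 16, 27, 24, 11, 21, 12, 2, 5, 22, 13, 3, 15, 1, 6, 7, 17, 9, 23, 20, 0, 8, 19]
i: (SA[i-1],SA[i]) lcp shared
  1: (25,14) 1 'a'
  2: (14,18) 1 'a'
  3: (18,26) 0 ''
  4: (26,10) 2 'bc'
  5: (10,4) 2 'bc'
  6: (4,16) 1 'b'
  7: (16,27) 0 ''
  8: (27,24) 1 'c'
  9: (24,11) 1 'c'
  10: (11,21) 2 'cc'
  11: (21,12) 1 'c'
  12: (12,2) 2 'cd'
  13: (2,5) 2 'cd'
  14: (5,22) 1 'c'
  15: (22,13) 0 ''
  16: (13,3) 1 'd'
  17: (3,15) 2 'db'
  18: (15,1) 1 'd'
  19: (1,6) 1 'd'
  20: (6,7) 1 'd'
  21: (7,17) 0 ''
  22: (17,9) 1 'e'
  23: (9,23) 1 'e'
  24: (23,20) 2 'ec'
  25: (20,0) 1 'e'
  26: (0,8) 1 'e'
  27: (8,19) 2 'ee'

n(n+1)/2 = 28·29/2 = 406
Σ LCP = 0 + 1 + 1 + 0 + 2 + 2 + 1 + 0 + 1 + 1 + 2 + 1 + 2 + 2 + 1 + 0 + 1 + 2 + 1 + 1 + 1 + 0 + 1 + 1 + 2 + 1 + 1 + 2 = 31
distinct = 406 − 31 = 375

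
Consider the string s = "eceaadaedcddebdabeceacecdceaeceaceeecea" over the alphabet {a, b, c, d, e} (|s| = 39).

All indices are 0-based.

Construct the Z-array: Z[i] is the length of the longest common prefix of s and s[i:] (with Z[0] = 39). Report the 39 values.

Z[0]=39
i=1: fresh scan; Z[1]=0
i=2: fresh scan; Z[2]=1 scan→box=[2,3)
i=3: fresh scan; Z[3]=0
i=4: fresh scan; Z[4]=0
i=5: fresh scan; Z[5]=0
i=6: fresh scan; Z[6]=0
i=7: fresh scan; Z[7]=1 scan→box=[7,8)
i=8: fresh scan; Z[8]=0
i=9: fresh scan; Z[9]=0
i=10: fresh scan; Z[10]=0
i=11: fresh scan; Z[11]=0
i=12: fresh scan; Z[12]=1 scan→box=[12,13)
i=13: fresh scan; Z[13]=0
i=14: fresh scan; Z[14]=0
i=15: fresh scan; Z[15]=0
i=16: fresh scan; Z[16]=0
i=17: fresh scan; Z[17]=4 scan→box=[17,21)
i=18: min(r-i=3, Z[1]=0)=0; Z[18]=0
i=19: min(r-i=2, Z[2]=1)=1; Z[19]=1
i=20: min(r-i=1, Z[3]=0)=0; Z[20]=0
i=21: fresh scan; Z[21]=0
i=22: fresh scan; Z[22]=2 scan→box=[22,24)
i=23: min(r-i=1, Z[1]=0)=0; Z[23]=0
i=24: fresh scan; Z[24]=0
i=25: fresh scan; Z[25]=0
i=26: fresh scan; Z[26]=1 scan→box=[26,27)
i=27: fresh scan; Z[27]=0
i=28: fresh scan; Z[28]=4 scan→box=[28,32)
i=29: min(r-i=3, Z[1]=0)=0; Z[29]=0
i=30: min(r-i=2, Z[2]=1)=1; Z[30]=1
i=31: min(r-i=1, Z[3]=0)=0; Z[31]=0
i=32: fresh scan; Z[32]=0
i=33: fresh scan; Z[33]=1 scan→box=[33,34)
i=34: fresh scan; Z[34]=1 scan→box=[34,35)
i=35: fresh scan; Z[35]=4 scan→box=[35,39)
i=36: min(r-i=3, Z[1]=0)=0; Z[36]=0
i=37: min(r-i=2, Z[2]=1)=1; Z[37]=1
i=38: min(r-i=1, Z[3]=0)=0; Z[38]=0

[39, 0, 1, 0, 0, 0, 0, 1, 0, 0, 0, 0, 1, 0, 0, 0, 0, 4, 0, 1, 0, 0, 2, 0, 0, 0, 1, 0, 4, 0, 1, 0, 0, 1, 1, 4, 0, 1, 0]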